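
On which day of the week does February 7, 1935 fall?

January 1, 1935 is a Tuesday.
February 7 is day 38 of the year, i.e. 37 days after Jan 1.
37 mod 7 = 2, so advance 2 weekdays from Tuesday: Thursday.

Thursday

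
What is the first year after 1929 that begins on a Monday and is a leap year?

1940

Jan 1 advances by 2 weekdays after a leap year and by 1 after a common year.
1929: Jan 1 is Tuesday.
1930: Wednesday
1931: Thursday
1932: Friday (leap)
1933: Sunday
1934: Monday
1935: Tuesday
1936: Wednesday (leap)
1937: Friday
1938: Saturday
1939: Sunday
1940: Monday (leap)
1940 begins on a Monday and is a leap year.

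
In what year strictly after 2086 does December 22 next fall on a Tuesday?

2093

From one year to the next, a fixed date's weekday advances by 1, or by 2 when a Feb 29 lies between the two dates.
2086: December 22 is Sunday.
2087: Monday (+1)
2088: Wednesday (+2)
2089: Thursday (+1)
2090: Friday (+1)
2091: Saturday (+1)
2092: Monday (+2)
2093: Tuesday (+1)
December 22 falls on a Tuesday in 2093.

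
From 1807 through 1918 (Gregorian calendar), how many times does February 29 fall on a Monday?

5

Leap years in 1807–1918: 27 of them.
Feb 29 weekday advances by 5 (mod 7) from one leap year to the next four years later (or differs when a century non-leap intervenes).
Leap-day weekdays: 1808:Mon✓ 1812:Sat 1816:Thu 1820:Tue 1824:Sun 1828:Fri 1832:Wed 1836:Mon✓ 1840:Sat 1844:Thu 1848:Tue 1852:Sun 1856:Fri 1860:Wed 1864:Mon✓ 1868:Sat 1872:Thu 1876:Tue 1880:Sun 1884:Fri 1888:Wed 1892:Mon✓ 1896:Sat 1904:Mon✓ 1908:Sat 1912:Thu 1916:Tue
Monday: 1808, 1836, 1864, 1892, 1904 → 5.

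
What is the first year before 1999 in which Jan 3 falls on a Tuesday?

1995

From one year to the next, a fixed date's weekday advances by 1, or by 2 when a Feb 29 lies between the two dates.
1999: January 3 is Sunday.
1998: Saturday (−1)
1997: Friday (−1)
1996: Wednesday (−2)
1995: Tuesday (−1)
Jan 3 falls on a Tuesday in 1995.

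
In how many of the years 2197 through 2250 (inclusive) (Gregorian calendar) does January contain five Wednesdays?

24

January has 31 days; it has five Wednesdays when Wednesday falls among the first (month-length − 28) days — i.e. when January 1 is one of Wednesday/Tuesday/Monday.
January 1 by year: 2197:Sun 2198:Mon✓ 2199:Tue✓ 2200:Wed✓ 2201:Thu 2202:Fri 2203:Sat 2204:Sun 2205:Tue✓ 2206:Wed✓ 2207:Thu 2208:Fri 2209:Sun 2210:Mon✓ 2211:Tue✓ …(24 more)… 2236:Fri 2237:Sun 2238:Mon✓ 2239:Tue✓ 2240:Wed✓ 2241:Fri 2242:Sat 2243:Sun 2244:Mon✓ 2245:Wed✓ 2246:Thu 2247:Fri 2248:Sat 2249:Mon✓ 2250:Tue✓
Years with five Wednesdays: 2198, 2199, 2200, 2205, 2206, 2210, 2211, 2212, 2216, 2217, 2221, 2222, 2223, 2227, 2228, 2233, 2234, 2238, 2239, 2240, 2244, 2245, 2249, 2250 → 24.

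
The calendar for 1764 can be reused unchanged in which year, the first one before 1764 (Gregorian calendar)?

Two years share a calendar iff Jan 1 falls on the same weekday and both are leap or both are common. 1764: Jan 1 is Sunday, leap year.
1763: Jan 1 Saturday, common
1762: Jan 1 Friday, common
1761: Jan 1 Thursday, common
1760: Jan 1 Tuesday, leap
1759: Jan 1 Monday, common
1758: Jan 1 Sunday, common
1757: Jan 1 Saturday, common
1756: Jan 1 Thursday, leap
1755: Jan 1 Wednesday, common
1754: Jan 1 Tuesday, common
1753: Jan 1 Monday, common
1752: Jan 1 Saturday, leap
1751: Jan 1 Friday, common
1750: Jan 1 Thursday, common
1749: Jan 1 Wednesday, common
1748: Jan 1 Monday, leap
1747: Jan 1 Sunday, common
1746: Jan 1 Saturday, common
1745: Jan 1 Friday, common
1744: Jan 1 Wednesday, leap
1743: Jan 1 Tuesday, common
1742: Jan 1 Monday, common
1741: Jan 1 Sunday, common
1740: Jan 1 Friday, leap
1739: Jan 1 Thursday, common
1738: Jan 1 Wednesday, common
1737: Jan 1 Tuesday, common
1736: Jan 1 Sunday, leap
1736 matches on both conditions.

1736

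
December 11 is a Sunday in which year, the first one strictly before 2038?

2033

From one year to the next, a fixed date's weekday advances by 1, or by 2 when a Feb 29 lies between the two dates.
2038: December 11 is Saturday.
2037: Friday (−1)
2036: Thursday (−1)
2035: Tuesday (−2)
2034: Monday (−1)
2033: Sunday (−1)
December 11 falls on a Sunday in 2033.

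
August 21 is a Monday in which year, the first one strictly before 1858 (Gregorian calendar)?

From one year to the next, a fixed date's weekday advances by 1, or by 2 when a Feb 29 lies between the two dates.
1858: August 21 is Saturday.
1857: Friday (−1)
1856: Thursday (−1)
1855: Tuesday (−2)
1854: Monday (−1)
August 21 falls on a Monday in 1854.

1854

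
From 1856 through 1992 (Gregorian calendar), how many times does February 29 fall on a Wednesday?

Leap years in 1856–1992: 34 of them.
Feb 29 weekday advances by 5 (mod 7) from one leap year to the next four years later (or differs when a century non-leap intervenes).
Leap-day weekdays: 1856:Fri 1860:Wed✓ 1864:Mon 1868:Sat 1872:Thu 1876:Tue 1880:Sun 1884:Fri 1888:Wed✓ 1892:Mon 1896:Sat 1904:Mon 1908:Sat …(8 more)… 1944:Tue 1948:Sun 1952:Fri 1956:Wed✓ 1960:Mon 1964:Sat 1968:Thu 1972:Tue 1976:Sun 1980:Fri 1984:Wed✓ 1988:Mon 1992:Sat
Wednesday: 1860, 1888, 1928, 1956, 1984 → 5.

5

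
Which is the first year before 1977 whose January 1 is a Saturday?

Jan 1 advances by 2 weekdays after a leap year and by 1 after a common year.
1977: Jan 1 is Saturday.
1976: Thursday (leap)
1975: Wednesday
1974: Tuesday
1973: Monday
1972: Saturday (leap)
1972 begins on a Saturday

1972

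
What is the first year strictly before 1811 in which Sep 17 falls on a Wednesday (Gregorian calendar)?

1806

From one year to the next, a fixed date's weekday advances by 1, or by 2 when a Feb 29 lies between the two dates.
1811: September 17 is Tuesday.
1810: Monday (−1)
1809: Sunday (−1)
1808: Saturday (−1)
1807: Thursday (−2)
1806: Wednesday (−1)
Sep 17 falls on a Wednesday in 1806.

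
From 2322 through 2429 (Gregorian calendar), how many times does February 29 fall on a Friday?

4

Leap years in 2322–2429: 27 of them.
Feb 29 weekday advances by 5 (mod 7) from one leap year to the next four years later (or differs when a century non-leap intervenes).
Leap-day weekdays: 2324:Fri✓ 2328:Wed 2332:Mon 2336:Sat 2340:Thu 2344:Tue 2348:Sun 2352:Fri✓ 2356:Wed 2360:Mon 2364:Sat 2368:Thu 2372:Tue 2376:Sun 2380:Fri✓ 2384:Wed 2388:Mon 2392:Sat 2396:Thu 2400:Tue 2404:Sun 2408:Fri✓ 2412:Wed 2416:Mon 2420:Sat 2424:Thu 2428:Tue
Friday: 2324, 2352, 2380, 2408 → 4.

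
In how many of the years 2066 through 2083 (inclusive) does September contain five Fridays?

September has 30 days; it has five Fridays when Friday falls among the first (month-length − 28) days — i.e. when September 1 is one of Friday/Thursday.
September 1 by year: 2066:Wed 2067:Thu✓ 2068:Sat 2069:Sun 2070:Mon 2071:Tue 2072:Thu✓ 2073:Fri✓ 2074:Sat 2075:Sun 2076:Tue 2077:Wed 2078:Thu✓ 2079:Fri✓ 2080:Sun 2081:Mon 2082:Tue 2083:Wed
Years with five Fridays: 2067, 2072, 2073, 2078, 2079 → 5.

5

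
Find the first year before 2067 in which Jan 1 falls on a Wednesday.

2059

Jan 1 advances by 2 weekdays after a leap year and by 1 after a common year.
2067: Jan 1 is Saturday.
2066: Friday
2065: Thursday
2064: Tuesday (leap)
2063: Monday
2062: Sunday
2061: Saturday
2060: Thursday (leap)
2059: Wednesday
2059 begins on a Wednesday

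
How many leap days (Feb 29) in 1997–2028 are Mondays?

1

Leap years in 1997–2028: 8 of them.
Feb 29 weekday advances by 5 (mod 7) from one leap year to the next four years later (or differs when a century non-leap intervenes).
Leap-day weekdays: 2000:Tue 2004:Sun 2008:Fri 2012:Wed 2016:Mon✓ 2020:Sat 2024:Thu 2028:Tue
Monday: 2016 → 1.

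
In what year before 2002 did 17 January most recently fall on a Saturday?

From one year to the next, a fixed date's weekday advances by 1, or by 2 when a Feb 29 lies between the two dates.
2002: January 17 is Thursday.
2001: Wednesday (−1)
2000: Monday (−2)
1999: Sunday (−1)
1998: Saturday (−1)
17 January falls on a Saturday in 1998.

1998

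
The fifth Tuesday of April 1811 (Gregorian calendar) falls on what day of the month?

April 1, 1811 is a Monday, so the first Tuesday is the 2nd.
The fifth Tuesday is 2 + 28 = 30.

30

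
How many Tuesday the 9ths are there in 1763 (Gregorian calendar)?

Check the 9th of each month of 1763: Jan 9: Sun, Feb 9: Wed, Mar 9: Wed, Apr 9: Sat, May 9: Mon, Jun 9: Thu, Jul 9: Sat, Aug 9: Tue, Sep 9: Fri, Oct 9: Sun, Nov 9: Wed, Dec 9: Fri.
Tuesday occurs in August — 1 month.

1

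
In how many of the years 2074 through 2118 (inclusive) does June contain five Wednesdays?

June has 30 days; it has five Wednesdays when Wednesday falls among the first (month-length − 28) days — i.e. when June 1 is one of Wednesday/Tuesday.
June 1 by year: 2074:Fri 2075:Sat 2076:Mon 2077:Tue✓ 2078:Wed✓ 2079:Thu 2080:Sat 2081:Sun 2082:Mon 2083:Tue✓ 2084:Thu 2085:Fri 2086:Sat 2087:Sun 2088:Tue✓ …(15 more)… 2104:Sun 2105:Mon 2106:Tue✓ 2107:Wed✓ 2108:Fri 2109:Sat 2110:Sun 2111:Mon 2112:Wed✓ 2113:Thu 2114:Fri 2115:Sat 2116:Mon 2117:Tue✓ 2118:Wed✓
Years with five Wednesdays: 2077, 2078, 2083, 2088, 2089, 2094, 2095, 2100, 2101, 2106, 2107, 2112, 2117, 2118 → 14.

14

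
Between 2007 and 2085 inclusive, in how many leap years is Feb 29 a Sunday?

Leap years in 2007–2085: 20 of them.
Feb 29 weekday advances by 5 (mod 7) from one leap year to the next four years later (or differs when a century non-leap intervenes).
Leap-day weekdays: 2008:Fri 2012:Wed 2016:Mon 2020:Sat 2024:Thu 2028:Tue 2032:Sun✓ 2036:Fri 2040:Wed 2044:Mon 2048:Sat 2052:Thu 2056:Tue 2060:Sun✓ 2064:Fri 2068:Wed 2072:Mon 2076:Sat 2080:Thu 2084:Tue
Sunday: 2032, 2060 → 2.

2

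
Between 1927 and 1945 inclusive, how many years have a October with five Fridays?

7

October has 31 days; it has five Fridays when Friday falls among the first (month-length − 28) days — i.e. when October 1 is one of Friday/Thursday/Wednesday.
October 1 by year: 1927:Sat 1928:Mon 1929:Tue 1930:Wed✓ 1931:Thu✓ 1932:Sat 1933:Sun 1934:Mon 1935:Tue 1936:Thu✓ 1937:Fri✓ 1938:Sat 1939:Sun 1940:Tue 1941:Wed✓ 1942:Thu✓ 1943:Fri✓ 1944:Sun 1945:Mon
Years with five Fridays: 1930, 1931, 1936, 1937, 1941, 1942, 1943 → 7.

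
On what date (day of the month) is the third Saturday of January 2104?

19

January 1, 2104 is a Tuesday, so the first Saturday is the 5th.
The third Saturday is 5 + 14 = 19.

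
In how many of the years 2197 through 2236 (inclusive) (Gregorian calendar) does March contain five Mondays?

17

March has 31 days; it has five Mondays when Monday falls among the first (month-length − 28) days — i.e. when March 1 is one of Monday/Sunday/Saturday.
March 1 by year: 2197:Wed 2198:Thu 2199:Fri 2200:Sat✓ 2201:Sun✓ 2202:Mon✓ 2203:Tue 2204:Thu 2205:Fri 2206:Sat✓ 2207:Sun✓ 2208:Tue 2209:Wed 2210:Thu 2211:Fri …(10 more)… 2222:Fri 2223:Sat✓ 2224:Mon✓ 2225:Tue 2226:Wed 2227:Thu 2228:Sat✓ 2229:Sun✓ 2230:Mon✓ 2231:Tue 2232:Thu 2233:Fri 2234:Sat✓ 2235:Sun✓ 2236:Tue
Years with five Mondays: 2200, 2201, 2202, 2206, 2207, 2212, 2213, 2217, 2218, 2219, 2223, 2224, 2228, 2229, 2230, 2234, 2235 → 17.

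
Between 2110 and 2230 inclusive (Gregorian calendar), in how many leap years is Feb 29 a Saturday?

Leap years in 2110–2230: 29 of them.
Feb 29 weekday advances by 5 (mod 7) from one leap year to the next four years later (or differs when a century non-leap intervenes).
Leap-day weekdays: 2112:Mon 2116:Sat✓ 2120:Thu 2124:Tue 2128:Sun 2132:Fri 2136:Wed 2140:Mon 2144:Sat✓ 2148:Thu 2152:Tue 2156:Sun 2160:Fri …(3 more)… 2176:Thu 2180:Tue 2184:Sun 2188:Fri 2192:Wed 2196:Mon 2204:Wed 2208:Mon 2212:Sat✓ 2216:Thu 2220:Tue 2224:Sun 2228:Fri
Saturday: 2116, 2144, 2172, 2212 → 4.

4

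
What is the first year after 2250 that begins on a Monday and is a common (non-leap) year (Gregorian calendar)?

Jan 1 advances by 2 weekdays after a leap year and by 1 after a common year.
2250: Jan 1 is Tuesday.
2251: Wednesday
2252: Thursday (leap)
2253: Saturday
2254: Sunday
2255: Monday
2255 begins on a Monday and is a common year.

2255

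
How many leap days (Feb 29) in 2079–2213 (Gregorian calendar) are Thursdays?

Leap years in 2079–2213: 32 of them.
Feb 29 weekday advances by 5 (mod 7) from one leap year to the next four years later (or differs when a century non-leap intervenes).
Leap-day weekdays: 2080:Thu✓ 2084:Tue 2088:Sun 2092:Fri 2096:Wed 2104:Fri 2108:Wed 2112:Mon 2116:Sat 2120:Thu✓ 2124:Tue 2128:Sun 2132:Fri …(6 more)… 2160:Fri 2164:Wed 2168:Mon 2172:Sat 2176:Thu✓ 2180:Tue 2184:Sun 2188:Fri 2192:Wed 2196:Mon 2204:Wed 2208:Mon 2212:Sat
Thursday: 2080, 2120, 2148, 2176 → 4.

4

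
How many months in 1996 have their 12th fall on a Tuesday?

2

Check the 12th of each month of 1996: Jan 12: Fri, Feb 12: Mon, Mar 12: Tue, Apr 12: Fri, May 12: Sun, Jun 12: Wed, Jul 12: Fri, Aug 12: Mon, Sep 12: Thu, Oct 12: Sat, Nov 12: Tue, Dec 12: Thu.
Tuesday occurs in March, November — 2 months.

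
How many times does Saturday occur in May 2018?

4

May 2018 has 31 days and begins on Tuesday.
The first Saturday is May 5.
Saturdays fall on 5, 12, 19, 26 — that's 4.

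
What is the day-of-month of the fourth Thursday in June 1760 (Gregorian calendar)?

June 1, 1760 is a Sunday, so the first Thursday is the 5th.
The fourth Thursday is 5 + 21 = 26.

26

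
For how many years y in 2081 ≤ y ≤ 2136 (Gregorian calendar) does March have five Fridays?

March has 31 days; it has five Fridays when Friday falls among the first (month-length − 28) days — i.e. when March 1 is one of Friday/Thursday/Wednesday.
March 1 by year: 2081:Sat 2082:Sun 2083:Mon 2084:Wed✓ 2085:Thu✓ 2086:Fri✓ 2087:Sat 2088:Mon 2089:Tue 2090:Wed✓ 2091:Thu✓ 2092:Sat 2093:Sun 2094:Mon 2095:Tue …(26 more)… 2122:Sun 2123:Mon 2124:Wed✓ 2125:Thu✓ 2126:Fri✓ 2127:Sat 2128:Mon 2129:Tue 2130:Wed✓ 2131:Thu✓ 2132:Sat 2133:Sun 2134:Mon 2135:Tue 2136:Thu✓
Years with five Fridays: 2084, 2085, 2086, 2090, 2091, 2096, 2097, 2102, 2103, 2108, 2109, 2113, 2114, 2115, 2119, 2120, 2124, 2125, 2126, 2130, 2131, 2136 → 22.

22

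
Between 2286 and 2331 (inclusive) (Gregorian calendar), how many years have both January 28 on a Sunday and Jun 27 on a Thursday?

Check each year's weekday for January 28 and Jun 27:
  2286: Thu/Sun  2287: Fri/Mon  2288: Sat/Wed  2289: Mon/Thu  2290: Tue/Fri  2291: Wed/Sat  2292: Thu/Mon  2293: Sat/Tue  2294: Sun/Wed  2295: Mon/Thu  2296: Tue/Sat  2297: Thu/Sun  2298: Fri/Mon  2299: Sat/Tue  …(18 more)…  2318: Mon/Thu  2319: Tue/Fri  2320: Wed/Sun  2321: Fri/Mon  2322: Sat/Tue  2323: Sun/Wed  2324: Mon/Fri  2325: Wed/Sat  2326: Thu/Sun  2327: Fri/Mon  2328: Sat/Wed  2329: Mon/Thu  2330: Tue/Fri  2331: Wed/Sat
Both conditions hold in: 2312 — 1.

1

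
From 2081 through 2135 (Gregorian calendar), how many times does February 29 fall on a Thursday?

Leap years in 2081–2135: 12 of them.
Feb 29 weekday advances by 5 (mod 7) from one leap year to the next four years later (or differs when a century non-leap intervenes).
Leap-day weekdays: 2084:Tue 2088:Sun 2092:Fri 2096:Wed 2104:Fri 2108:Wed 2112:Mon 2116:Sat 2120:Thu✓ 2124:Tue 2128:Sun 2132:Fri
Thursday: 2120 → 1.

1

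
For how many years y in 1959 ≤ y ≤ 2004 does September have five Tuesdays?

13

September has 30 days; it has five Tuesdays when Tuesday falls among the first (month-length − 28) days — i.e. when September 1 is one of Tuesday/Monday.
September 1 by year: 1959:Tue✓ 1960:Thu 1961:Fri 1962:Sat 1963:Sun 1964:Tue✓ 1965:Wed 1966:Thu 1967:Fri 1968:Sun 1969:Mon✓ 1970:Tue✓ 1971:Wed 1972:Fri 1973:Sat …(16 more)… 1990:Sat 1991:Sun 1992:Tue✓ 1993:Wed 1994:Thu 1995:Fri 1996:Sun 1997:Mon✓ 1998:Tue✓ 1999:Wed 2000:Fri 2001:Sat 2002:Sun 2003:Mon✓ 2004:Wed
Years with five Tuesdays: 1959, 1964, 1969, 1970, 1975, 1980, 1981, 1986, 1987, 1992, 1997, 1998, 2003 → 13.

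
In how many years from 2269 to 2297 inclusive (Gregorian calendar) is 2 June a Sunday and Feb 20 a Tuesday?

1

Check each year's weekday for 2 June and Feb 20:
  2269: Wed/Sat  2270: Thu/Sun  2271: Fri/Mon  2272: Sun/Tue ✓  2273: Mon/Thu  2274: Tue/Fri  2275: Wed/Sat  2276: Fri/Sun  2277: Sat/Tue  2278: Sun/Wed  2279: Mon/Thu  2280: Wed/Fri  2281: Thu/Sun  2282: Fri/Mon  2283: Sat/Tue  2284: Mon/Wed  2285: Tue/Fri  2286: Wed/Sat  2287: Thu/Sun  2288: Sat/Mon  2289: Sun/Wed  2290: Mon/Thu  2291: Tue/Fri  2292: Thu/Sat  2293: Fri/Mon  2294: Sat/Tue  2295: Sun/Wed  2296: Tue/Thu  2297: Wed/Sat
Both conditions hold in: 2272 — 1.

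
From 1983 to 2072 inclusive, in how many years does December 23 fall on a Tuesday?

13

Track December 23's weekday year by year (advancing +1, or +2 across a Feb 29):
  1983: Fri  1984: Sun (+2)  1985: Mon (+1)  1986: Tue (+1) ✓  1987: Wed (+1)
  1988: Fri (+2)  1989: Sat (+1)  1990: Sun (+1)  1991: Mon (+1)  1992: Wed (+2)
  1993: Thu (+1)  1994: Fri (+1)  1995: Sat (+1)  1996: Mon (+2)  … (62 more years) …
  2059: Tue (+1) ✓  2060: Thu (+2)  2061: Fri (+1)  2062: Sat (+1)  2063: Sun (+1)
  2064: Tue (+2) ✓  2065: Wed (+1)  2066: Thu (+1)  2067: Fri (+1)  2068: Sun (+2)
  2069: Mon (+1)  2070: Tue (+1) ✓  2071: Wed (+1)  2072: Fri (+2)
Tuesday years: 1986, 1997, 2003, 2008, 2014, 2025, 2031, 2036, 2042, 2053, 2059, 2064, 2070 — 13 in total.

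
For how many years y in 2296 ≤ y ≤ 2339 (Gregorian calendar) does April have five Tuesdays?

April has 30 days; it has five Tuesdays when Tuesday falls among the first (month-length − 28) days — i.e. when April 1 is one of Tuesday/Monday.
April 1 by year: 2296:Wed 2297:Thu 2298:Fri 2299:Sat 2300:Sun 2301:Mon✓ 2302:Tue✓ 2303:Wed 2304:Fri 2305:Sat 2306:Sun 2307:Mon✓ 2308:Wed 2309:Thu 2310:Fri …(14 more)… 2325:Wed 2326:Thu 2327:Fri 2328:Sun 2329:Mon✓ 2330:Tue✓ 2331:Wed 2332:Fri 2333:Sat 2334:Sun 2335:Mon✓ 2336:Wed 2337:Thu 2338:Fri 2339:Sat
Years with five Tuesdays: 2301, 2302, 2307, 2312, 2313, 2318, 2319, 2324, 2329, 2330, 2335 → 11.

11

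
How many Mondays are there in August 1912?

4

August 1912 has 31 days and begins on Thursday.
The first Monday is August 5.
Mondays fall on 5, 12, 19, 26 — that's 4.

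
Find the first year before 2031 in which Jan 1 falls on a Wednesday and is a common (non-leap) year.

Jan 1 advances by 2 weekdays after a leap year and by 1 after a common year.
2031: Jan 1 is Wednesday.
2030: Tuesday
2029: Monday
2028: Saturday (leap)
2027: Friday
2026: Thursday
2025: Wednesday
2025 begins on a Wednesday and is a common year.

2025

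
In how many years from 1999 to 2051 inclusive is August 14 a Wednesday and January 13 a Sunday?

Check each year's weekday for August 14 and January 13:
  1999: Sat/Wed  2000: Mon/Thu  2001: Tue/Sat  2002: Wed/Sun ✓  2003: Thu/Mon  2004: Sat/Tue  2005: Sun/Thu  2006: Mon/Fri  2007: Tue/Sat  2008: Thu/Sun  2009: Fri/Tue  2010: Sat/Wed  2011: Sun/Thu  2012: Tue/Fri  …(25 more)…  2038: Sat/Wed  2039: Sun/Thu  2040: Tue/Fri  2041: Wed/Sun ✓  2042: Thu/Mon  2043: Fri/Tue  2044: Sun/Wed  2045: Mon/Fri  2046: Tue/Sat  2047: Wed/Sun ✓  2048: Fri/Mon  2049: Sat/Wed  2050: Sun/Thu  2051: Mon/Fri
Both conditions hold in: 2002, 2013, 2019, 2030, 2041, 2047 — 6.

6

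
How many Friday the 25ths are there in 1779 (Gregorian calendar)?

Check the 25th of each month of 1779: Jan 25: Mon, Feb 25: Thu, Mar 25: Thu, Apr 25: Sun, May 25: Tue, Jun 25: Fri, Jul 25: Sun, Aug 25: Wed, Sep 25: Sat, Oct 25: Mon, Nov 25: Thu, Dec 25: Sat.
Friday occurs in June — 1 month.

1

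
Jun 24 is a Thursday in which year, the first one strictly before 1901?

From one year to the next, a fixed date's weekday advances by 1, or by 2 when a Feb 29 lies between the two dates.
1901: June 24 is Monday.
1900: Sunday (−1)
1899: Saturday (−1)
1898: Friday (−1)
1897: Thursday (−1)
Jun 24 falls on a Thursday in 1897.

1897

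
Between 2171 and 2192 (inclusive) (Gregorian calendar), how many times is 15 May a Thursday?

3

Track 15 May's weekday year by year (advancing +1, or +2 across a Feb 29):
  2171: Wed  2172: Fri (+2)  2173: Sat (+1)  2174: Sun (+1)  2175: Mon (+1)
  2176: Wed (+2)  2177: Thu (+1) ✓  2178: Fri (+1)  2179: Sat (+1)  2180: Mon (+2)
  2181: Tue (+1)  2182: Wed (+1)  2183: Thu (+1) ✓  2184: Sat (+2)  2185: Sun (+1)
  2186: Mon (+1)  2187: Tue (+1)  2188: Thu (+2) ✓  2189: Fri (+1)  2190: Sat (+1)
  2191: Sun (+1)  2192: Tue (+2)
Thursday years: 2177, 2183, 2188 — 3 in total.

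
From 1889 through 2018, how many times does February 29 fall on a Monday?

6

Leap years in 1889–2018: 31 of them.
Feb 29 weekday advances by 5 (mod 7) from one leap year to the next four years later (or differs when a century non-leap intervenes).
Leap-day weekdays: 1892:Mon✓ 1896:Sat 1904:Mon✓ 1908:Sat 1912:Thu 1916:Tue 1920:Sun 1924:Fri 1928:Wed 1932:Mon✓ 1936:Sat 1940:Thu 1944:Tue …(5 more)… 1968:Thu 1972:Tue 1976:Sun 1980:Fri 1984:Wed 1988:Mon✓ 1992:Sat 1996:Thu 2000:Tue 2004:Sun 2008:Fri 2012:Wed 2016:Mon✓
Monday: 1892, 1904, 1932, 1960, 1988, 2016 → 6.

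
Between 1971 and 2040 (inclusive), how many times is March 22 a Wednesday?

Track March 22's weekday year by year (advancing +1, or +2 across a Feb 29):
  1971: Mon  1972: Wed (+2) ✓  1973: Thu (+1)  1974: Fri (+1)  1975: Sat (+1)
  1976: Mon (+2)  1977: Tue (+1)  1978: Wed (+1) ✓  1979: Thu (+1)  1980: Sat (+2)
  1981: Sun (+1)  1982: Mon (+1)  1983: Tue (+1)  1984: Thu (+2)  … (42 more years) …
  2027: Mon (+1)  2028: Wed (+2) ✓  2029: Thu (+1)  2030: Fri (+1)  2031: Sat (+1)
  2032: Mon (+2)  2033: Tue (+1)  2034: Wed (+1) ✓  2035: Thu (+1)  2036: Sat (+2)
  2037: Sun (+1)  2038: Mon (+1)  2039: Tue (+1)  2040: Thu (+2)
Wednesday years: 1972, 1978, 1989, 1995, 2000, 2006, 2017, 2023, 2028, 2034 — 10 in total.

10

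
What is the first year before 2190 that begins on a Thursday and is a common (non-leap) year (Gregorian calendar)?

Jan 1 advances by 2 weekdays after a leap year and by 1 after a common year.
2190: Jan 1 is Friday.
2189: Thursday
2189 begins on a Thursday and is a common year.

2189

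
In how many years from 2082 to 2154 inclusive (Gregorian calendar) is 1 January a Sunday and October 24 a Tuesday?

Check each year's weekday for 1 January and October 24:
  2082: Thu/Sat  2083: Fri/Sun  2084: Sat/Tue  2085: Mon/Wed  2086: Tue/Thu  2087: Wed/Fri  2088: Thu/Sun  2089: Sat/Mon  2090: Sun/Tue ✓  2091: Mon/Wed  2092: Tue/Fri  2093: Thu/Sat  2094: Fri/Sun  2095: Sat/Mon  …(45 more)…  2141: Sun/Tue ✓  2142: Mon/Wed  2143: Tue/Thu  2144: Wed/Sat  2145: Fri/Sun  2146: Sat/Mon  2147: Sun/Tue ✓  2148: Mon/Thu  2149: Wed/Fri  2150: Thu/Sat  2151: Fri/Sun  2152: Sat/Tue  2153: Mon/Wed  2154: Tue/Thu
Both conditions hold in: 2090, 2102, 2113, 2119, 2130, 2141, 2147 — 7.

7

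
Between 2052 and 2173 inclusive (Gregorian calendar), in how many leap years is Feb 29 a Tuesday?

Leap years in 2052–2173: 30 of them.
Feb 29 weekday advances by 5 (mod 7) from one leap year to the next four years later (or differs when a century non-leap intervenes).
Leap-day weekdays: 2052:Thu 2056:Tue✓ 2060:Sun 2064:Fri 2068:Wed 2072:Mon 2076:Sat 2080:Thu 2084:Tue✓ 2088:Sun 2092:Fri 2096:Wed 2104:Fri …(4 more)… 2124:Tue✓ 2128:Sun 2132:Fri 2136:Wed 2140:Mon 2144:Sat 2148:Thu 2152:Tue✓ 2156:Sun 2160:Fri 2164:Wed 2168:Mon 2172:Sat
Tuesday: 2056, 2084, 2124, 2152 → 4.

4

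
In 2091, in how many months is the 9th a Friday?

Check the 9th of each month of 2091: Jan 9: Tue, Feb 9: Fri, Mar 9: Fri, Apr 9: Mon, May 9: Wed, Jun 9: Sat, Jul 9: Mon, Aug 9: Thu, Sep 9: Sun, Oct 9: Tue, Nov 9: Fri, Dec 9: Sun.
Friday occurs in February, March, November — 3 months.

3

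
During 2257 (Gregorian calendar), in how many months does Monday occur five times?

A month of length L has five Mondays iff its first Monday is on day ≤ L−28 (so day 1–3 in a 31-day month, 1–2 in a 30-day month, day 1 in a leap February).
Checking each month of 2257: Jan starts Thu (31d); Feb starts Sun (28d); Mar starts Sun (31d) ✓; Apr starts Wed (30d); May starts Fri (31d); Jun starts Mon (30d) ✓; Jul starts Wed (31d); Aug starts Sat (31d) ✓; Sep starts Tue (30d); Oct starts Thu (31d); Nov starts Sun (30d) ✓; Dec starts Tue (31d).
Five-Monday months: March, June, August, November → 4.

4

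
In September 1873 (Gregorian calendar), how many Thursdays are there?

4

September 1873 has 30 days and begins on Monday.
The first Thursday is September 4.
Thursdays fall on 4, 11, 18, 25 — that's 4.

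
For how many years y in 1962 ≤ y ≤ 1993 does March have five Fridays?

14

March has 31 days; it has five Fridays when Friday falls among the first (month-length − 28) days — i.e. when March 1 is one of Friday/Thursday/Wednesday.
March 1 by year: 1962:Thu✓ 1963:Fri✓ 1964:Sun 1965:Mon 1966:Tue 1967:Wed✓ 1968:Fri✓ 1969:Sat 1970:Sun 1971:Mon 1972:Wed✓ 1973:Thu✓ 1974:Fri✓ 1975:Sat 1976:Mon 1977:Tue 1978:Wed✓ 1979:Thu✓ 1980:Sat 1981:Sun 1982:Mon 1983:Tue 1984:Thu✓ 1985:Fri✓ 1986:Sat 1987:Sun 1988:Tue 1989:Wed✓ 1990:Thu✓ 1991:Fri✓ 1992:Sun 1993:Mon
Years with five Fridays: 1962, 1963, 1967, 1968, 1972, 1973, 1974, 1978, 1979, 1984, 1985, 1989, 1990, 1991 → 14.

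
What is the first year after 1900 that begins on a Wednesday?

Jan 1 advances by 2 weekdays after a leap year and by 1 after a common year.
1900: Jan 1 is Monday.
1901: Tuesday
1902: Wednesday
1902 begins on a Wednesday

1902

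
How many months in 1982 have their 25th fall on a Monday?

Check the 25th of each month of 1982: Jan 25: Mon, Feb 25: Thu, Mar 25: Thu, Apr 25: Sun, May 25: Tue, Jun 25: Fri, Jul 25: Sun, Aug 25: Wed, Sep 25: Sat, Oct 25: Mon, Nov 25: Thu, Dec 25: Sat.
Monday occurs in January, October — 2 months.

2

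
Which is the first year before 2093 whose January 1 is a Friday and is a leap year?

2072

Jan 1 advances by 2 weekdays after a leap year and by 1 after a common year.
2093: Jan 1 is Thursday.
2092: Tuesday (leap)
2091: Monday
2090: Sunday
2089: Saturday
2088: Thursday (leap)
2087: Wednesday
2086: Tuesday
2085: Monday
2084: Saturday (leap)
2083: Friday
2082: Thursday
2081: Wednesday
2080: Monday (leap)
2079: Sunday
2078: Saturday
2077: Friday
2076: Wednesday (leap)
2075: Tuesday
2074: Monday
2073: Sunday
2072: Friday (leap)
2072 begins on a Friday and is a leap year.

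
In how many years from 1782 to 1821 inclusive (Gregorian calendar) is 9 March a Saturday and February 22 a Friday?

Check each year's weekday for 9 March and February 22:
  1782: Sat/Fri ✓  1783: Sun/Sat  1784: Tue/Sun  1785: Wed/Tue  1786: Thu/Wed  1787: Fri/Thu  1788: Sun/Fri  1789: Mon/Sun  1790: Tue/Mon  1791: Wed/Tue  1792: Fri/Wed  1793: Sat/Fri ✓  1794: Sun/Sat  1795: Mon/Sun  …(12 more)…  1808: Wed/Mon  1809: Thu/Wed  1810: Fri/Thu  1811: Sat/Fri ✓  1812: Mon/Sat  1813: Tue/Mon  1814: Wed/Tue  1815: Thu/Wed  1816: Sat/Thu  1817: Sun/Sat  1818: Mon/Sun  1819: Tue/Mon  1820: Thu/Tue  1821: Fri/Thu
Both conditions hold in: 1782, 1793, 1799, 1805, 1811 — 5.

5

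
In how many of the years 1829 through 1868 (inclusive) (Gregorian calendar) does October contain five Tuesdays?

October has 31 days; it has five Tuesdays when Tuesday falls among the first (month-length − 28) days — i.e. when October 1 is one of Tuesday/Monday/Sunday.
October 1 by year: 1829:Thu 1830:Fri 1831:Sat 1832:Mon✓ 1833:Tue✓ 1834:Wed 1835:Thu 1836:Sat 1837:Sun✓ 1838:Mon✓ 1839:Tue✓ 1840:Thu 1841:Fri 1842:Sat 1843:Sun✓ …(10 more)… 1854:Sun✓ 1855:Mon✓ 1856:Wed 1857:Thu 1858:Fri 1859:Sat 1860:Mon✓ 1861:Tue✓ 1862:Wed 1863:Thu 1864:Sat 1865:Sun✓ 1866:Mon✓ 1867:Tue✓ 1868:Thu
Years with five Tuesdays: 1832, 1833, 1837, 1838, 1839, 1843, 1844, 1848, 1849, 1850, 1854, 1855, 1860, 1861, 1865, 1866, 1867 → 17.

17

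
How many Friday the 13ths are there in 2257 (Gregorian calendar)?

Check the 13th of each month of 2257: Jan 13: Tue, Feb 13: Fri, Mar 13: Fri, Apr 13: Mon, May 13: Wed, Jun 13: Sat, Jul 13: Mon, Aug 13: Thu, Sep 13: Sun, Oct 13: Tue, Nov 13: Fri, Dec 13: Sun.
Friday occurs in February, March, November — 3 months.

3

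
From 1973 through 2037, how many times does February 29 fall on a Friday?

3

Leap years in 1973–2037: 16 of them.
Feb 29 weekday advances by 5 (mod 7) from one leap year to the next four years later (or differs when a century non-leap intervenes).
Leap-day weekdays: 1976:Sun 1980:Fri✓ 1984:Wed 1988:Mon 1992:Sat 1996:Thu 2000:Tue 2004:Sun 2008:Fri✓ 2012:Wed 2016:Mon 2020:Sat 2024:Thu 2028:Tue 2032:Sun 2036:Fri✓
Friday: 1980, 2008, 2036 → 3.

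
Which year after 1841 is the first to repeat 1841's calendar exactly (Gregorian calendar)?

1847

Two years share a calendar iff Jan 1 falls on the same weekday and both are leap or both are common. 1841: Jan 1 is Friday, common year.
1842: Jan 1 Saturday, common
1843: Jan 1 Sunday, common
1844: Jan 1 Monday, leap
1845: Jan 1 Wednesday, common
1846: Jan 1 Thursday, common
1847: Jan 1 Friday, common
1847 matches on both conditions.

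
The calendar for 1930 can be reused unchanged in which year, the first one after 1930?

1941

Two years share a calendar iff Jan 1 falls on the same weekday and both are leap or both are common. 1930: Jan 1 is Wednesday, common year.
1931: Jan 1 Thursday, common
1932: Jan 1 Friday, leap
1933: Jan 1 Sunday, common
1934: Jan 1 Monday, common
1935: Jan 1 Tuesday, common
1936: Jan 1 Wednesday, leap
1937: Jan 1 Friday, common
1938: Jan 1 Saturday, common
1939: Jan 1 Sunday, common
1940: Jan 1 Monday, leap
1941: Jan 1 Wednesday, common
1941 matches on both conditions.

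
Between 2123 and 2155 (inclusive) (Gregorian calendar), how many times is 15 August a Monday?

Track 15 August's weekday year by year (advancing +1, or +2 across a Feb 29):
  2123: Sun  2124: Tue (+2)  2125: Wed (+1)  2126: Thu (+1)  2127: Fri (+1)
  2128: Sun (+2)  2129: Mon (+1) ✓  2130: Tue (+1)  2131: Wed (+1)  2132: Fri (+2)
  2133: Sat (+1)  2134: Sun (+1)  2135: Mon (+1) ✓  2136: Wed (+2)  … (5 more years) …
  2142: Wed (+1)  2143: Thu (+1)  2144: Sat (+2)  2145: Sun (+1)  2146: Mon (+1) ✓
  2147: Tue (+1)  2148: Thu (+2)  2149: Fri (+1)  2150: Sat (+1)  2151: Sun (+1)
  2152: Tue (+2)  2153: Wed (+1)  2154: Thu (+1)  2155: Fri (+1)
Monday years: 2129, 2135, 2140, 2146 — 4 in total.

4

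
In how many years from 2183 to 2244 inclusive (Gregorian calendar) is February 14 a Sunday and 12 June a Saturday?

6

Check each year's weekday for February 14 and 12 June:
  2183: Fri/Thu  2184: Sat/Sat  2185: Mon/Sun  2186: Tue/Mon  2187: Wed/Tue  2188: Thu/Thu  2189: Sat/Fri  2190: Sun/Sat ✓  2191: Mon/Sun  2192: Tue/Tue  2193: Thu/Wed  2194: Fri/Thu  2195: Sat/Fri  2196: Sun/Sun  …(34 more)…  2231: Mon/Sun  2232: Tue/Tue  2233: Thu/Wed  2234: Fri/Thu  2235: Sat/Fri  2236: Sun/Sun  2237: Tue/Mon  2238: Wed/Tue  2239: Thu/Wed  2240: Fri/Fri  2241: Sun/Sat ✓  2242: Mon/Sun  2243: Tue/Mon  2244: Wed/Wed
Both conditions hold in: 2190, 2202, 2213, 2219, 2230, 2241 — 6.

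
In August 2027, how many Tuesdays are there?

August 2027 has 31 days and begins on Sunday.
The first Tuesday is August 3.
Tuesdays fall on 3, 10, 17, 24, 31 — that's 5.

5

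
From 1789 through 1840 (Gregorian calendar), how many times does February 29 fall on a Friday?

1

Leap years in 1789–1840: 12 of them.
Feb 29 weekday advances by 5 (mod 7) from one leap year to the next four years later (or differs when a century non-leap intervenes).
Leap-day weekdays: 1792:Wed 1796:Mon 1804:Wed 1808:Mon 1812:Sat 1816:Thu 1820:Tue 1824:Sun 1828:Fri✓ 1832:Wed 1836:Mon 1840:Sat
Friday: 1828 → 1.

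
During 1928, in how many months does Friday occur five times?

4

A month of length L has five Fridays iff its first Friday is on day ≤ L−28 (so day 1–3 in a 31-day month, 1–2 in a 30-day month, day 1 in a leap February).
Checking each month of 1928: Jan starts Sun (31d); Feb starts Wed (29d); Mar starts Thu (31d) ✓; Apr starts Sun (30d); May starts Tue (31d); Jun starts Fri (30d) ✓; Jul starts Sun (31d); Aug starts Wed (31d) ✓; Sep starts Sat (30d); Oct starts Mon (31d); Nov starts Thu (30d) ✓; Dec starts Sat (31d).
Five-Friday months: March, June, August, November → 4.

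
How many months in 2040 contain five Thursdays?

A month of length L has five Thursdays iff its first Thursday is on day ≤ L−28 (so day 1–3 in a 31-day month, 1–2 in a 30-day month, day 1 in a leap February).
Checking each month of 2040: Jan starts Sun (31d); Feb starts Wed (29d); Mar starts Thu (31d) ✓; Apr starts Sun (30d); May starts Tue (31d) ✓; Jun starts Fri (30d); Jul starts Sun (31d); Aug starts Wed (31d) ✓; Sep starts Sat (30d); Oct starts Mon (31d); Nov starts Thu (30d) ✓; Dec starts Sat (31d).
Five-Thursday months: March, May, August, November → 4.

4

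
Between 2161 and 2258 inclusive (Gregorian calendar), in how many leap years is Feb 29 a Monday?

4

Leap years in 2161–2258: 23 of them.
Feb 29 weekday advances by 5 (mod 7) from one leap year to the next four years later (or differs when a century non-leap intervenes).
Leap-day weekdays: 2164:Wed 2168:Mon✓ 2172:Sat 2176:Thu 2180:Tue 2184:Sun 2188:Fri 2192:Wed 2196:Mon✓ 2204:Wed 2208:Mon✓ 2212:Sat 2216:Thu 2220:Tue 2224:Sun 2228:Fri 2232:Wed 2236:Mon✓ 2240:Sat 2244:Thu 2248:Tue 2252:Sun 2256:Fri
Monday: 2168, 2196, 2208, 2236 → 4.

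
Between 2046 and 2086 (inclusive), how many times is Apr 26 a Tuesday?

Track Apr 26's weekday year by year (advancing +1, or +2 across a Feb 29):
  2046: Thu  2047: Fri (+1)  2048: Sun (+2)  2049: Mon (+1)  2050: Tue (+1) ✓
  2051: Wed (+1)  2052: Fri (+2)  2053: Sat (+1)  2054: Sun (+1)  2055: Mon (+1)
  2056: Wed (+2)  2057: Thu (+1)  2058: Fri (+1)  2059: Sat (+1)  … (13 more years) …
  2073: Wed (+1)  2074: Thu (+1)  2075: Fri (+1)  2076: Sun (+2)  2077: Mon (+1)
  2078: Tue (+1) ✓  2079: Wed (+1)  2080: Fri (+2)  2081: Sat (+1)  2082: Sun (+1)
  2083: Mon (+1)  2084: Wed (+2)  2085: Thu (+1)  2086: Fri (+1)
Tuesday years: 2050, 2061, 2067, 2072, 2078 — 5 in total.

5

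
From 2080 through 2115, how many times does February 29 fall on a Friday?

2

Leap years in 2080–2115: 8 of them.
Feb 29 weekday advances by 5 (mod 7) from one leap year to the next four years later (or differs when a century non-leap intervenes).
Leap-day weekdays: 2080:Thu 2084:Tue 2088:Sun 2092:Fri✓ 2096:Wed 2104:Fri✓ 2108:Wed 2112:Mon
Friday: 2092, 2104 → 2.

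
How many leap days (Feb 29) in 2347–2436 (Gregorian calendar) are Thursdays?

3

Leap years in 2347–2436: 23 of them.
Feb 29 weekday advances by 5 (mod 7) from one leap year to the next four years later (or differs when a century non-leap intervenes).
Leap-day weekdays: 2348:Sun 2352:Fri 2356:Wed 2360:Mon 2364:Sat 2368:Thu✓ 2372:Tue 2376:Sun 2380:Fri 2384:Wed 2388:Mon 2392:Sat 2396:Thu✓ 2400:Tue 2404:Sun 2408:Fri 2412:Wed 2416:Mon 2420:Sat 2424:Thu✓ 2428:Tue 2432:Sun 2436:Fri
Thursday: 2368, 2396, 2424 → 3.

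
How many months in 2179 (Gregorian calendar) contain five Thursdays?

4

A month of length L has five Thursdays iff its first Thursday is on day ≤ L−28 (so day 1–3 in a 31-day month, 1–2 in a 30-day month, day 1 in a leap February).
Checking each month of 2179: Jan starts Fri (31d); Feb starts Mon (28d); Mar starts Mon (31d); Apr starts Thu (30d) ✓; May starts Sat (31d); Jun starts Tue (30d); Jul starts Thu (31d) ✓; Aug starts Sun (31d); Sep starts Wed (30d) ✓; Oct starts Fri (31d); Nov starts Mon (30d); Dec starts Wed (31d) ✓.
Five-Thursday months: April, July, September, December → 4.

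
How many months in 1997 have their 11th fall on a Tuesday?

3

Check the 11th of each month of 1997: Jan 11: Sat, Feb 11: Tue, Mar 11: Tue, Apr 11: Fri, May 11: Sun, Jun 11: Wed, Jul 11: Fri, Aug 11: Mon, Sep 11: Thu, Oct 11: Sat, Nov 11: Tue, Dec 11: Thu.
Tuesday occurs in February, March, November — 3 months.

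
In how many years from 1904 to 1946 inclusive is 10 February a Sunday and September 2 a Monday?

5

Check each year's weekday for 10 February and September 2:
  1904: Wed/Fri  1905: Fri/Sat  1906: Sat/Sun  1907: Sun/Mon ✓  1908: Mon/Wed  1909: Wed/Thu  1910: Thu/Fri  1911: Fri/Sat  1912: Sat/Mon  1913: Mon/Tue  1914: Tue/Wed  1915: Wed/Thu  1916: Thu/Sat  1917: Sat/Sun  …(15 more)…  1933: Fri/Sat  1934: Sat/Sun  1935: Sun/Mon ✓  1936: Mon/Wed  1937: Wed/Thu  1938: Thu/Fri  1939: Fri/Sat  1940: Sat/Mon  1941: Mon/Tue  1942: Tue/Wed  1943: Wed/Thu  1944: Thu/Sat  1945: Sat/Sun  1946: Sun/Mon ✓
Both conditions hold in: 1907, 1918, 1929, 1935, 1946 — 5.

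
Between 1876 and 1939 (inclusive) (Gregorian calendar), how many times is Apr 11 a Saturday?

9

Track Apr 11's weekday year by year (advancing +1, or +2 across a Feb 29):
  1876: Tue  1877: Wed (+1)  1878: Thu (+1)  1879: Fri (+1)  1880: Sun (+2)
  1881: Mon (+1)  1882: Tue (+1)  1883: Wed (+1)  1884: Fri (+2)  1885: Sat (+1) ✓
  1886: Sun (+1)  1887: Mon (+1)  1888: Wed (+2)  1889: Thu (+1)  … (36 more years) …
  1926: Sun (+1)  1927: Mon (+1)  1928: Wed (+2)  1929: Thu (+1)  1930: Fri (+1)
  1931: Sat (+1) ✓  1932: Mon (+2)  1933: Tue (+1)  1934: Wed (+1)  1935: Thu (+1)
  1936: Sat (+2) ✓  1937: Sun (+1)  1938: Mon (+1)  1939: Tue (+1)
Saturday years: 1885, 1891, 1896, 1903, 1908, 1914, 1925, 1931, 1936 — 9 in total.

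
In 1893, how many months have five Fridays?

A month of length L has five Fridays iff its first Friday is on day ≤ L−28 (so day 1–3 in a 31-day month, 1–2 in a 30-day month, day 1 in a leap February).
Checking each month of 1893: Jan starts Sun (31d); Feb starts Wed (28d); Mar starts Wed (31d) ✓; Apr starts Sat (30d); May starts Mon (31d); Jun starts Thu (30d) ✓; Jul starts Sat (31d); Aug starts Tue (31d); Sep starts Fri (30d) ✓; Oct starts Sun (31d); Nov starts Wed (30d); Dec starts Fri (31d) ✓.
Five-Friday months: March, June, September, December → 4.

4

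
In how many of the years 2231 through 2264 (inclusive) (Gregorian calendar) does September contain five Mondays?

September has 30 days; it has five Mondays when Monday falls among the first (month-length − 28) days — i.e. when September 1 is one of Monday/Sunday.
September 1 by year: 2231:Thu 2232:Sat 2233:Sun✓ 2234:Mon✓ 2235:Tue 2236:Thu 2237:Fri 2238:Sat 2239:Sun✓ 2240:Tue 2241:Wed 2242:Thu 2243:Fri 2244:Sun✓ 2245:Mon✓ …(4 more)… 2250:Sun✓ 2251:Mon✓ 2252:Wed 2253:Thu 2254:Fri 2255:Sat 2256:Mon✓ 2257:Tue 2258:Wed 2259:Thu 2260:Sat 2261:Sun✓ 2262:Mon✓ 2263:Tue 2264:Thu
Years with five Mondays: 2233, 2234, 2239, 2244, 2245, 2250, 2251, 2256, 2261, 2262 → 10.

10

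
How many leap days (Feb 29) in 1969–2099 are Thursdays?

Leap years in 1969–2099: 32 of them.
Feb 29 weekday advances by 5 (mod 7) from one leap year to the next four years later (or differs when a century non-leap intervenes).
Leap-day weekdays: 1972:Tue 1976:Sun 1980:Fri 1984:Wed 1988:Mon 1992:Sat 1996:Thu✓ 2000:Tue 2004:Sun 2008:Fri 2012:Wed 2016:Mon 2020:Sat …(6 more)… 2048:Sat 2052:Thu✓ 2056:Tue 2060:Sun 2064:Fri 2068:Wed 2072:Mon 2076:Sat 2080:Thu✓ 2084:Tue 2088:Sun 2092:Fri 2096:Wed
Thursday: 1996, 2024, 2052, 2080 → 4.

4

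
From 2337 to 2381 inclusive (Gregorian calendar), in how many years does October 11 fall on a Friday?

Track October 11's weekday year by year (advancing +1, or +2 across a Feb 29):
  2337: Mon  2338: Tue (+1)  2339: Wed (+1)  2340: Fri (+2) ✓  2341: Sat (+1)
  2342: Sun (+1)  2343: Mon (+1)  2344: Wed (+2)  2345: Thu (+1)  2346: Fri (+1) ✓
  2347: Sat (+1)  2348: Mon (+2)  2349: Tue (+1)  2350: Wed (+1)  … (17 more years) …
  2368: Fri (+2) ✓  2369: Sat (+1)  2370: Sun (+1)  2371: Mon (+1)  2372: Wed (+2)
  2373: Thu (+1)  2374: Fri (+1) ✓  2375: Sat (+1)  2376: Mon (+2)  2377: Tue (+1)
  2378: Wed (+1)  2379: Thu (+1)  2380: Sat (+2)  2381: Sun (+1)
Friday years: 2340, 2346, 2357, 2363, 2368, 2374 — 6 in total.

6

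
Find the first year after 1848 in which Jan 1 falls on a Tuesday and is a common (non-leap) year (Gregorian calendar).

1850

Jan 1 advances by 2 weekdays after a leap year and by 1 after a common year.
1848: Jan 1 is Saturday (leap).
1849: Monday
1850: Tuesday
1850 begins on a Tuesday and is a common year.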